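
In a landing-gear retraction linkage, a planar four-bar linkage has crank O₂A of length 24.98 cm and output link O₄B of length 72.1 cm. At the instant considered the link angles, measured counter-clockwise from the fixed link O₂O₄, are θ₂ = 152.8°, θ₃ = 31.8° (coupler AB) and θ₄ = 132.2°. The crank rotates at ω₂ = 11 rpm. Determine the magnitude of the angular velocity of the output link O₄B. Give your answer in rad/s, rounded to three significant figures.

0.348

ω₂ = 1.152 rad/s (from 11 rpm).
Differentiating the loop-closure r₂e^{iθ₂}+r₃e^{iθ₃}=r₁+r₄e^{iθ₄} gives r₂ω₂e^{iθ₂}+r₃ω₃e^{iθ₃}=r₄ω₄e^{iθ₄}.
Eliminating the other unknown: ω₄ = r₂ω₂ sin(θ₂−θ₃) / [r₄ sin(θ₄−θ₃)].
Numerator sine = +0.85717; denominator sine = +0.98357.
Result = 0.2498·1.152·(+0.85717) / (0.721·(+0.98357)) = +0.34781 rad/s; magnitude 0.34781 rad/s.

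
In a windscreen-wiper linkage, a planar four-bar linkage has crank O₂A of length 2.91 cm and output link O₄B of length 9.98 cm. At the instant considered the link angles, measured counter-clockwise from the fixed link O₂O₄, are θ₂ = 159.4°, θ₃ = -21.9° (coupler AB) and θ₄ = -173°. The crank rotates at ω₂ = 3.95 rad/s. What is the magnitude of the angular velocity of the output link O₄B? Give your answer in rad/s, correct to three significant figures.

0.0541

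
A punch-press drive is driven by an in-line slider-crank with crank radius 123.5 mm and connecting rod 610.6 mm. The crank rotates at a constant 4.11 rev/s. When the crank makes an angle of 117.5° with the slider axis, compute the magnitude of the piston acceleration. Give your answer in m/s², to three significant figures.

47.6

ω = 2π·4.11 = 25.82 rad/s
x(θ) = r cosθ + √(L² − r² sin²θ); with ω constant, a = ω²·d²x/dθ².
d²x/dθ² = −r cosθ − r²(cos2θ)/√u − r⁴ sin²2θ/(4u^{3/2}),  u = L² − r² sin²θ = 0.360832 m².
Substituting r = 0.1235 m, L = 0.6106 m, θ = 117.5°: d²x/dθ² = +0.07141 m.
a = ω²·d²x/dθ² = (25.82)²·(+0.07141) = +47.621 m/s²;  |a| = 47.621 m/s².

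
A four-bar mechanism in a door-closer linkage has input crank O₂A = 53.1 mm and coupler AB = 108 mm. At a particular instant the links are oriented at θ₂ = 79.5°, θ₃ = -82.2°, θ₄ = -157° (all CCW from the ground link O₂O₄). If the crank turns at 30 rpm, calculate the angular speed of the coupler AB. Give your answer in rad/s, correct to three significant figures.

1.33

ω₂ = 3.142 rad/s (from 30 rpm).
Differentiating the loop-closure r₂e^{iθ₂}+r₃e^{iθ₃}=r₁+r₄e^{iθ₄} gives r₂ω₂e^{iθ₂}+r₃ω₃e^{iθ₃}=r₄ω₄e^{iθ₄}.
Eliminating the other unknown: ω₃ = r₂ω₂ sin(θ₄−θ₂) / [r₃ sin(θ₃−θ₄)].
Numerator sine = +0.83389; denominator sine = +0.96502.
Result = 0.0531·3.142·(+0.83389) / (0.108·(+0.96502)) = +1.3347 rad/s; magnitude 1.3347 rad/s.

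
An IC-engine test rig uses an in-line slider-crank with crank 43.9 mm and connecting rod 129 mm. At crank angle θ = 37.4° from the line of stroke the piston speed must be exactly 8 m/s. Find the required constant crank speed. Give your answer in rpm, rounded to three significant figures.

For an in-line slider-crank, |v_piston| = rω|sinθ|·[1 + r cosθ/√(L² − r² sin²θ)].
With r = 0.0439 m, L = 0.129 m, θ = 37.4°: the bracketed kinematic factor |dx/dθ| = 0.034031 m.
ω = v/|dx/dθ| = 8/0.034031 = 235.08 rad/s.
N = 60ω/(2π) = 2244.8 rpm.

2240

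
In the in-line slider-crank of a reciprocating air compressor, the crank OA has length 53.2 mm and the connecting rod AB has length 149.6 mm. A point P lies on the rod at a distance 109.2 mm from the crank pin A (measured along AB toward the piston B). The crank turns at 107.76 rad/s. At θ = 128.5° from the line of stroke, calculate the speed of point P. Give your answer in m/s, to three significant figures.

ω = 107.8 rad/s.  Crank-pin speed |V_A| = rω = 5.7328 m/s, perpendicular to OA.
Rod angle: sinφ = −(r/L) sinθ ⇒ φ = -16.159°; ω_rod = −rω cosθ/√(L²−r²sin²θ) = +24.837 rad/s.
V_P = V_A + ω_rod × AP, with AP = 0.1092 m along the rod.
Components: V_Px = −rω sinθ − a·ω_rod·sinφ = -3.7317 m/s;  V_Py = rω cosθ + a·ω_rod·cosφ = -0.96376 m/s.
|V_P| = √(V_Px² + V_Py²) = 3.8542 m/s.

3.85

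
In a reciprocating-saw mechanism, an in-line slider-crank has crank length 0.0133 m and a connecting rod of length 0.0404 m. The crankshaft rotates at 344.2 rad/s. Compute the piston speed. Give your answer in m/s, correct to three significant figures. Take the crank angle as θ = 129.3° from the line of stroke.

ω = 344.2 rad/s
For an in-line slider-crank, x = r cosθ + √(L² − r² sin²θ), so v = −rω sinθ·[1 + r cosθ/√(L² − r² sin²θ)].
With r = 0.0133 m, L = 0.0404 m, θ = 129.3°: √(L² − r² sin²θ) = 0.039067 m.
v = −0.0133·344.2·0.77384·[1 + 0.0133·-0.63338/0.039067] = -2.7787 m/s.
|v| = 2.7787 m/s.

2.78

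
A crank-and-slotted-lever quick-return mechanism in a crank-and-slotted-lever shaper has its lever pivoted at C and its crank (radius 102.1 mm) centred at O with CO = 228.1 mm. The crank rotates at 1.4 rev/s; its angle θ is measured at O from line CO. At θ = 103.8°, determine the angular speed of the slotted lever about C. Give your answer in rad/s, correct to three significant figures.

0.834

ω = 8.796 rad/s (from 1.4 rev/s).
Crank pin A relative to C: A = (d + r cosθ, r sinθ); lever angle φ = atan2(r sinθ, d + r cosθ).
Differentiating tanφ: φ̇ = rω(d cosθ + r)/(d² + r² + 2dr cosθ).
d² + r² + 2dr cosθ = |CA|² = 0.0513436 m²;  d cosθ + r = +0.047691 m.
|ω_lever| = |0.1021·8.796·+0.047691| / 0.0513436 = 0.83422 rad/s.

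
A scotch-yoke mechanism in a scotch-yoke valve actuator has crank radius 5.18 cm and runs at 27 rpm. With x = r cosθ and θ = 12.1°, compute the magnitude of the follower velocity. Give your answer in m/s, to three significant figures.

0.0307

ω = 2.827 rad/s (from 27 rpm).
x = r cosθ ⇒ ẋ = −rω sinθ.
|v| = rω|sinθ| = 0.0518·2.827·|sin 12.1°| = 0.030701 m/s.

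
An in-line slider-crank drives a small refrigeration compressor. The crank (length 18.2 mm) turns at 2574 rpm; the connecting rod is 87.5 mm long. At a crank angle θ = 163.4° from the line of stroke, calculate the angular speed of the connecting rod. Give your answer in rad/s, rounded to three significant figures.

53.8

ω = 269.5 rad/s (converted from 2574 rpm).
The rod makes angle φ with the slider axis where L sinφ = r sinθ; differentiating, L cosφ·φ̇ = r ω cosθ.
L cosφ = √(L² − r² sin²θ) = 0.087345 m.
|ω_rod| = r ω |cosθ| / √(L² − r² sin²θ) = 0.0182·269.5·0.95832/0.087345 = 53.825 rad/s.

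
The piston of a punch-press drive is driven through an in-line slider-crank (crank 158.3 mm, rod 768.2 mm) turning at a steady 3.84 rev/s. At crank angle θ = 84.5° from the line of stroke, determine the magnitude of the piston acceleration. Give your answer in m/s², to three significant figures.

ω = 2π·3.84 = 24.13 rad/s
x(θ) = r cosθ + √(L² − r² sin²θ); with ω constant, a = ω²·d²x/dθ².
d²x/dθ² = −r cosθ − r²(cos2θ)/√u − r⁴ sin²2θ/(4u^{3/2}),  u = L² − r² sin²θ = 0.565303 m².
Substituting r = 0.1583 m, L = 0.7682 m, θ = 84.5°: d²x/dθ² = +0.017531 m.
a = ω²·d²x/dθ² = (24.13)²·(+0.017531) = +10.205 m/s²;  |a| = 10.205 m/s².

10.2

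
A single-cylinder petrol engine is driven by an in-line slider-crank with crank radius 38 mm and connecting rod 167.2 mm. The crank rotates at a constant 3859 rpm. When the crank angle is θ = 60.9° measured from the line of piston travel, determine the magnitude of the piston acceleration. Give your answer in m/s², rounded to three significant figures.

2270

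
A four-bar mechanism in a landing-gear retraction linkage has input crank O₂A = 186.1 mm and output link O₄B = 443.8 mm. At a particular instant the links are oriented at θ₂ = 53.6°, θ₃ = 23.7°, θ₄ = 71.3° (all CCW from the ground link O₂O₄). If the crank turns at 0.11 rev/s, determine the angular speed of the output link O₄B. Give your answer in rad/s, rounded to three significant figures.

0.196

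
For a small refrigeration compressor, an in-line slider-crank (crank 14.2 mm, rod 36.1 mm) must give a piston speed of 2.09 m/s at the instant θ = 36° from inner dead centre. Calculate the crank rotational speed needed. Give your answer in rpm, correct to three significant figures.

For an in-line slider-crank, |v_piston| = rω|sinθ|·[1 + r cosθ/√(L² − r² sin²θ)].
With r = 0.0142 m, L = 0.0361 m, θ = 36°: the bracketed kinematic factor |dx/dθ| = 0.011077 m.
ω = v/|dx/dθ| = 2.09/0.011077 = 188.69 rad/s.
N = 60ω/(2π) = 1801.8 rpm.

1800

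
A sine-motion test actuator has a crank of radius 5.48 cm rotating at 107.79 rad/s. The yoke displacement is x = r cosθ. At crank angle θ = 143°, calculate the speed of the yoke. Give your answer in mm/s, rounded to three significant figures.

3550

ω = 107.8 rad/s
x = r cosθ ⇒ ẋ = −rω sinθ.
|v| = rω|sinθ| = 0.0548·107.8·|sin 143°| = 3.5549 m/s = 3554.9 mm/s.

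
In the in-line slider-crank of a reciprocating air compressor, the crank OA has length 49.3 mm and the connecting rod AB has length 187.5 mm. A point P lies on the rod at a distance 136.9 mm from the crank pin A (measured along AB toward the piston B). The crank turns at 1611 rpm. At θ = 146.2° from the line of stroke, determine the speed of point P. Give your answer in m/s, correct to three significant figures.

4.31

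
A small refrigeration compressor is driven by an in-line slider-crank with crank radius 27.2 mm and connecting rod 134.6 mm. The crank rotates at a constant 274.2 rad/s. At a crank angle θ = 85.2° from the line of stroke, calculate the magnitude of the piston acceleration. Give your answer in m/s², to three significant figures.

ω = 274.2 rad/s
x(θ) = r cosθ + √(L² − r² sin²θ); with ω constant, a = ω²·d²x/dθ².
d²x/dθ² = −r cosθ − r²(cos2θ)/√u − r⁴ sin²2θ/(4u^{3/2}),  u = L² − r² sin²θ = 0.0173825 m².
Substituting r = 0.0272 m, L = 0.1346 m, θ = 85.2°: d²x/dθ² = +0.0032553 m.
a = ω²·d²x/dθ² = (274.2)²·(+0.0032553) = +244.75 m/s²;  |a| = 244.75 m/s².

245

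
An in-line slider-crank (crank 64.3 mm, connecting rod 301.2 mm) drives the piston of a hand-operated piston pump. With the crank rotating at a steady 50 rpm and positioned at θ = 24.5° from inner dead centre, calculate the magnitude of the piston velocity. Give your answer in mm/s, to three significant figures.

167

ω = 2π·50/60 = 5.236 rad/s
For an in-line slider-crank, x = r cosθ + √(L² − r² sin²θ), so v = −rω sinθ·[1 + r cosθ/√(L² − r² sin²θ)].
With r = 0.0643 m, L = 0.3012 m, θ = 24.5°: √(L² − r² sin²θ) = 0.30002 m.
v = −0.0643·5.236·0.41469·[1 + 0.0643·0.90996/0.30002] = -0.16684 m/s.
|v| = 0.16684 m/s = 166.84 mm/s.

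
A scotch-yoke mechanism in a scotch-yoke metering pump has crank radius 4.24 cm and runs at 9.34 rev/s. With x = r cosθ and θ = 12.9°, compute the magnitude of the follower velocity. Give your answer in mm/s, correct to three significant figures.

556

ω = 58.68 rad/s (from 9.34 rev/s).
x = r cosθ ⇒ ẋ = −rω sinθ.
|v| = rω|sinθ| = 0.0424·58.68·|sin 12.9°| = 0.5555 m/s = 555.5 mm/s.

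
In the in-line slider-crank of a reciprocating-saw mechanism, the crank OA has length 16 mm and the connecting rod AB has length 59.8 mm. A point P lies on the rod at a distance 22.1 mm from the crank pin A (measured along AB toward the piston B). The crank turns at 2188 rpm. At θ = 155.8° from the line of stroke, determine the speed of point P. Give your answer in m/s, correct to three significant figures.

2.51

ω = 229.1 rad/s.  Crank-pin speed |V_A| = rω = 3.666 m/s, perpendicular to OA.
Rod angle: sinφ = −(r/L) sinθ ⇒ φ = -6.297°; ω_rod = −rω cosθ/√(L²−r²sin²θ) = +56.257 rad/s.
V_P = V_A + ω_rod × AP, with AP = 0.0221 m along the rod.
Components: V_Px = −rω sinθ − a·ω_rod·sinφ = -1.3664 m/s;  V_Py = rω cosθ + a·ω_rod·cosφ = -2.1081 m/s.
|V_P| = √(V_Px² + V_Py²) = 2.5122 m/s.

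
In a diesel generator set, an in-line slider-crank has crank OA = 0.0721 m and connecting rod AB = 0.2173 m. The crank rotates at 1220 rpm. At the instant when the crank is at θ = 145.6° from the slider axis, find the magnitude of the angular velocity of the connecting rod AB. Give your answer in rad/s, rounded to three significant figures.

35.6

ω = 127.8 rad/s (converted from 1220 rpm).
The rod makes angle φ with the slider axis where L sinφ = r sinθ; differentiating, L cosφ·φ̇ = r ω cosθ.
L cosφ = √(L² − r² sin²θ) = 0.21345 m.
|ω_rod| = r ω |cosθ| / √(L² − r² sin²θ) = 0.0721·127.8·0.82511/0.21345 = 35.608 rad/s.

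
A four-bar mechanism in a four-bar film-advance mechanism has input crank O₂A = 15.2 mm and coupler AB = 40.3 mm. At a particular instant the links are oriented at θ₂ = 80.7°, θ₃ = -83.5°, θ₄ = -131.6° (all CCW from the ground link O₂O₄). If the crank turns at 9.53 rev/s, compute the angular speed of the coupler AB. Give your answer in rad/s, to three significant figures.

ω₂ = 59.88 rad/s (from 9.53 rev/s).
Differentiating the loop-closure r₂e^{iθ₂}+r₃e^{iθ₃}=r₁+r₄e^{iθ₄} gives r₂ω₂e^{iθ₂}+r₃ω₃e^{iθ₃}=r₄ω₄e^{iθ₄}.
Eliminating the other unknown: ω₃ = r₂ω₂ sin(θ₄−θ₂) / [r₃ sin(θ₃−θ₄)].
Numerator sine = +0.53435; denominator sine = +0.74431.
Result = 0.0152·59.88·(+0.53435) / (0.0403·(+0.74431)) = +16.214 rad/s; magnitude 16.214 rad/s.

16.2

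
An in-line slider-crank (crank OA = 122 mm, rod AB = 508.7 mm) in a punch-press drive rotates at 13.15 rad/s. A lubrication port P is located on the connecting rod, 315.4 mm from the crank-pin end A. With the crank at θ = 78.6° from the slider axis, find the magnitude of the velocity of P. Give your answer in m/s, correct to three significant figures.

1.62

ω = 13.15 rad/s.  Crank-pin speed |V_A| = rω = 1.6043 m/s, perpendicular to OA.
Rod angle: sinφ = −(r/L) sinθ ⇒ φ = -13.597°; ω_rod = −rω cosθ/√(L²−r²sin²θ) = -0.64133 rad/s.
V_P = V_A + ω_rod × AP, with AP = 0.3154 m along the rod.
Components: V_Px = −rω sinθ − a·ω_rod·sinφ = -1.6202 m/s;  V_Py = rω cosθ + a·ω_rod·cosφ = +0.12049 m/s.
|V_P| = √(V_Px² + V_Py²) = 1.6247 m/s.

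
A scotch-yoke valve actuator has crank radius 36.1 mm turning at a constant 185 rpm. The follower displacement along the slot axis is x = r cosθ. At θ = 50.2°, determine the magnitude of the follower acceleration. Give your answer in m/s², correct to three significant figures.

8.67

ω = 19.37 rad/s (from 185 rpm).
x = r cosθ ⇒ ẍ = −rω² cosθ (ω constant).
|a| = rω²|cosθ| = 0.0361·(19.37)²·|cos 50.2°| = 8.6729 m/s².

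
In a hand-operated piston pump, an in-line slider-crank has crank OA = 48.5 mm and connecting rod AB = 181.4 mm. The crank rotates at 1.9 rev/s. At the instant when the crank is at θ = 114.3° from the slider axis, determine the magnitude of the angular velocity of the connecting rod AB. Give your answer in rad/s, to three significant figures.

ω = 11.94 rad/s (converted from 1.9 rev/s).
The rod makes angle φ with the slider axis where L sinφ = r sinθ; differentiating, L cosφ·φ̇ = r ω cosθ.
L cosφ = √(L² − r² sin²θ) = 0.17593 m.
|ω_rod| = r ω |cosθ| / √(L² − r² sin²θ) = 0.0485·11.94·0.41151/0.17593 = 1.3543 rad/s.

1.35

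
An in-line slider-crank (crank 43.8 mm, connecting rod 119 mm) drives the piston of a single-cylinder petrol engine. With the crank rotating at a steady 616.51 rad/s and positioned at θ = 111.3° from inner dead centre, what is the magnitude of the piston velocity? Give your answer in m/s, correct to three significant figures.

21.6

ω = 616.5 rad/s
For an in-line slider-crank, x = r cosθ + √(L² − r² sin²θ), so v = −rω sinθ·[1 + r cosθ/√(L² − r² sin²θ)].
With r = 0.0438 m, L = 0.119 m, θ = 111.3°: √(L² − r² sin²θ) = 0.11178 m.
v = −0.0438·616.5·0.93169·[1 + 0.0438·-0.36325/0.11178] = -21.578 m/s.
|v| = 21.578 m/s.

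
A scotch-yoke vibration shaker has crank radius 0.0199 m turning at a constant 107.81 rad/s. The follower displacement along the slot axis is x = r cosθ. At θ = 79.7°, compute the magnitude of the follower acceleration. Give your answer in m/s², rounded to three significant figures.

ω = 107.8 rad/s
x = r cosθ ⇒ ẍ = −rω² cosθ (ω constant).
|a| = rω²|cosθ| = 0.0199·(107.8)²·|cos 79.7°| = 41.357 m/s².

41.4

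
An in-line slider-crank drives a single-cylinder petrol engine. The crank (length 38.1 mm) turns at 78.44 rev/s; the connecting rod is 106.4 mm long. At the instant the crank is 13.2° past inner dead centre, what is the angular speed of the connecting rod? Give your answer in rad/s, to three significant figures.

172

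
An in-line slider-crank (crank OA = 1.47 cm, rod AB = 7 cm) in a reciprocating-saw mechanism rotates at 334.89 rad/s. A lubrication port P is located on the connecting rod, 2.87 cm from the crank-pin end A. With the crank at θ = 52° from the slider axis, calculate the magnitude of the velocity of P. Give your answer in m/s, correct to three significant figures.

4.46

ω = 334.9 rad/s.  Crank-pin speed |V_A| = rω = 4.9229 m/s, perpendicular to OA.
Rod angle: sinφ = −(r/L) sinθ ⇒ φ = -9.525°; ω_rod = −rω cosθ/√(L²−r²sin²θ) = -43.903 rad/s.
V_P = V_A + ω_rod × AP, with AP = 0.0287 m along the rod.
Components: V_Px = −rω sinθ − a·ω_rod·sinφ = -4.0878 m/s;  V_Py = rω cosθ + a·ω_rod·cosφ = +1.7882 m/s.
|V_P| = √(V_Px² + V_Py²) = 4.4618 m/s.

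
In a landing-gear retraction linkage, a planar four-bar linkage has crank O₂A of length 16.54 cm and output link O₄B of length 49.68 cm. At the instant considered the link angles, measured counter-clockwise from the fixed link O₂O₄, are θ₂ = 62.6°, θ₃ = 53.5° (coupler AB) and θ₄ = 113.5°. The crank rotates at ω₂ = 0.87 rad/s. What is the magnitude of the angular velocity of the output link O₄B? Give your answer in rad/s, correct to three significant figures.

0.0529

ω₂ = 0.87 rad/s
Differentiating the loop-closure r₂e^{iθ₂}+r₃e^{iθ₃}=r₁+r₄e^{iθ₄} gives r₂ω₂e^{iθ₂}+r₃ω₃e^{iθ₃}=r₄ω₄e^{iθ₄}.
Eliminating the other unknown: ω₄ = r₂ω₂ sin(θ₂−θ₃) / [r₄ sin(θ₄−θ₃)].
Numerator sine = +0.15816; denominator sine = +0.86603.
Result = 0.1654·0.87·(+0.15816) / (0.4968·(+0.86603)) = +0.052897 rad/s; magnitude 0.052897 rad/s.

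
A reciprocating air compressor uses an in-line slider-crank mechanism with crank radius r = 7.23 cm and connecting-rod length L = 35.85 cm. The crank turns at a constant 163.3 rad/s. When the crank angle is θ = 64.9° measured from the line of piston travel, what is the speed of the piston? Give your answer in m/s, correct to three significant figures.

ω = 163.3 rad/s
For an in-line slider-crank, x = r cosθ + √(L² − r² sin²θ), so v = −rω sinθ·[1 + r cosθ/√(L² − r² sin²θ)].
With r = 0.0723 m, L = 0.3585 m, θ = 64.9°: √(L² − r² sin²θ) = 0.35247 m.
v = −0.0723·163.3·0.90557·[1 + 0.0723·0.42420/0.35247] = -11.622 m/s.
|v| = 11.622 m/s.

11.6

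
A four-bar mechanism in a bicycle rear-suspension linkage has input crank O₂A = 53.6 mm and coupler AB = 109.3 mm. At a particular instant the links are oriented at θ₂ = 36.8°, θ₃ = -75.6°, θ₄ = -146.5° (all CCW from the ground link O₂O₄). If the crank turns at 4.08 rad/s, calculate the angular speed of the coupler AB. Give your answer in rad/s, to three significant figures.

0.122

ω₂ = 4.08 rad/s
Differentiating the loop-closure r₂e^{iθ₂}+r₃e^{iθ₃}=r₁+r₄e^{iθ₄} gives r₂ω₂e^{iθ₂}+r₃ω₃e^{iθ₃}=r₄ω₄e^{iθ₄}.
Eliminating the other unknown: ω₃ = r₂ω₂ sin(θ₄−θ₂) / [r₃ sin(θ₃−θ₄)].
Numerator sine = +0.05756; denominator sine = +0.94495.
Result = 0.0536·4.08·(+0.05756) / (0.1093·(+0.94495)) = +0.12188 rad/s; magnitude 0.12188 rad/s.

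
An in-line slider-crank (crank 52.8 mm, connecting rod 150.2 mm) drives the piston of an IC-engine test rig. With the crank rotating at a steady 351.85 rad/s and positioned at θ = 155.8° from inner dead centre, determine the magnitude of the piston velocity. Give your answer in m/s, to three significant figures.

ω = 351.9 rad/s
For an in-line slider-crank, x = r cosθ + √(L² − r² sin²θ), so v = −rω sinθ·[1 + r cosθ/√(L² − r² sin²θ)].
With r = 0.0528 m, L = 0.1502 m, θ = 155.8°: √(L² − r² sin²θ) = 0.14863 m.
v = −0.0528·351.9·0.40992·[1 + 0.0528·-0.91212/0.14863] = -5.1479 m/s.
|v| = 5.1479 m/s.

5.15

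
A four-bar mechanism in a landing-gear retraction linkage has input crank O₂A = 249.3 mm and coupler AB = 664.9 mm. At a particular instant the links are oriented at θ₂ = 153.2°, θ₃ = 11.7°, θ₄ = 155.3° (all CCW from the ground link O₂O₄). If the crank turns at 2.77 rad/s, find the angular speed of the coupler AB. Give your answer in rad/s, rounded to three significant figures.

ω₂ = 2.77 rad/s
Differentiating the loop-closure r₂e^{iθ₂}+r₃e^{iθ₃}=r₁+r₄e^{iθ₄} gives r₂ω₂e^{iθ₂}+r₃ω₃e^{iθ₃}=r₄ω₄e^{iθ₄}.
Eliminating the other unknown: ω₃ = r₂ω₂ sin(θ₄−θ₂) / [r₃ sin(θ₃−θ₄)].
Numerator sine = +0.03664; denominator sine = -0.59342.
Result = 0.2493·2.77·(+0.03664) / (0.6649·(-0.59342)) = -0.064133 rad/s; magnitude 0.064133 rad/s.

0.0641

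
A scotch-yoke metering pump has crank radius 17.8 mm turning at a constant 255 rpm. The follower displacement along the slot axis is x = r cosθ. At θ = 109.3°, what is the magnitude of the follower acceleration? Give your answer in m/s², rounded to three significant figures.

4.20

ω = 26.7 rad/s (from 255 rpm).
x = r cosθ ⇒ ẍ = −rω² cosθ (ω constant).
|a| = rω²|cosθ| = 0.0178·(26.7)²·|cos 109.3°| = 4.1952 m/s².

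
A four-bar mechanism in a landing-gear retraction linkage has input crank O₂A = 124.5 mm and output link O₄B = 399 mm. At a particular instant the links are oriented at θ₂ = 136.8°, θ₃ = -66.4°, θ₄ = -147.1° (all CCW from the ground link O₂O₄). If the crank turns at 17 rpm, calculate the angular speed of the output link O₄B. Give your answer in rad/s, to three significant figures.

0.222

ω₂ = 1.78 rad/s (from 17 rpm).
Differentiating the loop-closure r₂e^{iθ₂}+r₃e^{iθ₃}=r₁+r₄e^{iθ₄} gives r₂ω₂e^{iθ₂}+r₃ω₃e^{iθ₃}=r₄ω₄e^{iθ₄}.
Eliminating the other unknown: ω₄ = r₂ω₂ sin(θ₂−θ₃) / [r₄ sin(θ₄−θ₃)].
Numerator sine = -0.39394; denominator sine = -0.98686.
Result = 0.1245·1.78·(-0.39394) / (0.399·(-0.98686)) = +0.22174 rad/s; magnitude 0.22174 rad/s.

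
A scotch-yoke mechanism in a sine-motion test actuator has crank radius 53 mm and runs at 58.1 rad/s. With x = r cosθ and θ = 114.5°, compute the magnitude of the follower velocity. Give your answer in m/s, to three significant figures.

2.80

ω = 58.1 rad/s
x = r cosθ ⇒ ẋ = −rω sinθ.
|v| = rω|sinθ| = 0.053·58.1·|sin 114.5°| = 2.802 m/s.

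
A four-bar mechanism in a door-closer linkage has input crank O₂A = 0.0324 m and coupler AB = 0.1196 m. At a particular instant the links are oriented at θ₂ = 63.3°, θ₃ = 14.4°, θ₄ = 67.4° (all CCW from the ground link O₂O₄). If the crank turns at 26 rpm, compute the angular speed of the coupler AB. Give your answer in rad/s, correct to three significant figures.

ω₂ = 2.723 rad/s (from 26 rpm).
Differentiating the loop-closure r₂e^{iθ₂}+r₃e^{iθ₃}=r₁+r₄e^{iθ₄} gives r₂ω₂e^{iθ₂}+r₃ω₃e^{iθ₃}=r₄ω₄e^{iθ₄}.
Eliminating the other unknown: ω₃ = r₂ω₂ sin(θ₄−θ₂) / [r₃ sin(θ₃−θ₄)].
Numerator sine = +0.07150; denominator sine = -0.79864.
Result = 0.0324·2.723·(+0.07150) / (0.1196·(-0.79864)) = -0.066032 rad/s; magnitude 0.066032 rad/s.

0.0660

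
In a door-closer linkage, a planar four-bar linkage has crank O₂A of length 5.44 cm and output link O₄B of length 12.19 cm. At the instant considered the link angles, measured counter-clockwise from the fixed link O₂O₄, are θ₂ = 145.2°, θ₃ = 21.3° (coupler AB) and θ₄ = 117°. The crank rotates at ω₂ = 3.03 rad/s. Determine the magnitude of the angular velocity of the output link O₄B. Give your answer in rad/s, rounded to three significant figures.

1.13

ω₂ = 3.03 rad/s
Differentiating the loop-closure r₂e^{iθ₂}+r₃e^{iθ₃}=r₁+r₄e^{iθ₄} gives r₂ω₂e^{iθ₂}+r₃ω₃e^{iθ₃}=r₄ω₄e^{iθ₄}.
Eliminating the other unknown: ω₄ = r₂ω₂ sin(θ₂−θ₃) / [r₄ sin(θ₄−θ₃)].
Numerator sine = +0.83001; denominator sine = +0.99506.
Result = 0.0544·3.03·(+0.83001) / (0.1219·(+0.99506)) = +1.1279 rad/s; magnitude 1.1279 rad/s.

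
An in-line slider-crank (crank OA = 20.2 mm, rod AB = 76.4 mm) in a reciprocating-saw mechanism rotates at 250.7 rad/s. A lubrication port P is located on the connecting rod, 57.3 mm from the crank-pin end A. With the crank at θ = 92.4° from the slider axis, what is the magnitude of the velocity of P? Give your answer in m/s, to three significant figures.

5.02

ω = 250.7 rad/s.  Crank-pin speed |V_A| = rω = 5.0641 m/s, perpendicular to OA.
Rod angle: sinφ = −(r/L) sinθ ⇒ φ = -15.317°; ω_rod = −rω cosθ/√(L²−r²sin²θ) = +2.8779 rad/s.
V_P = V_A + ω_rod × AP, with AP = 0.0573 m along the rod.
Components: V_Px = −rω sinθ − a·ω_rod·sinφ = -5.0161 m/s;  V_Py = rω cosθ + a·ω_rod·cosφ = -0.053016 m/s.
|V_P| = √(V_Px² + V_Py²) = 5.0164 m/s.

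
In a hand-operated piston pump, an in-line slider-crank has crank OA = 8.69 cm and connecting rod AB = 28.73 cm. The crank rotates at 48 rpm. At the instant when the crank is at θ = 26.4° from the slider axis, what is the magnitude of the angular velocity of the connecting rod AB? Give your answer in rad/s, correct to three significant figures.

ω = 5.027 rad/s (converted from 48 rpm).
The rod makes angle φ with the slider axis where L sinφ = r sinθ; differentiating, L cosφ·φ̇ = r ω cosθ.
L cosφ = √(L² − r² sin²θ) = 0.28469 m.
|ω_rod| = r ω |cosθ| / √(L² − r² sin²θ) = 0.0869·5.027·0.89571/0.28469 = 1.3743 rad/s.

1.37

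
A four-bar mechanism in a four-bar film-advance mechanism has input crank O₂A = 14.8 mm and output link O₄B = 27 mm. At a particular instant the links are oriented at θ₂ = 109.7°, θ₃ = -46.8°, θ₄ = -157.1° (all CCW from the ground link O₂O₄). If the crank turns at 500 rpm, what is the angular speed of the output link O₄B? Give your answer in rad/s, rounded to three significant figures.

12.2

ω₂ = 52.36 rad/s (from 500 rpm).
Differentiating the loop-closure r₂e^{iθ₂}+r₃e^{iθ₃}=r₁+r₄e^{iθ₄} gives r₂ω₂e^{iθ₂}+r₃ω₃e^{iθ₃}=r₄ω₄e^{iθ₄}.
Eliminating the other unknown: ω₄ = r₂ω₂ sin(θ₂−θ₃) / [r₄ sin(θ₄−θ₃)].
Numerator sine = +0.39875; denominator sine = -0.93789.
Result = 0.0148·52.36·(+0.39875) / (0.027·(-0.93789)) = -12.202 rad/s; magnitude 12.202 rad/s.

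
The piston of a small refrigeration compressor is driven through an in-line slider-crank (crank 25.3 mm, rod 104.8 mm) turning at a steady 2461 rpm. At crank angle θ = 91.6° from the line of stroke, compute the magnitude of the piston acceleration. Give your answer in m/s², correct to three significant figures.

464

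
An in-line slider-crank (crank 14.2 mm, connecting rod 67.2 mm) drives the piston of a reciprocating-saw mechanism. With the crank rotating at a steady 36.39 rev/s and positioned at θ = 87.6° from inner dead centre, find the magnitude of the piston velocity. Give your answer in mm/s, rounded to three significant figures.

3270

ω = 2π·36.4 = 228.6 rad/s
For an in-line slider-crank, x = r cosθ + √(L² − r² sin²θ), so v = −rω sinθ·[1 + r cosθ/√(L² − r² sin²θ)].
With r = 0.0142 m, L = 0.0672 m, θ = 87.6°: √(L² − r² sin²θ) = 0.065685 m.
v = −0.0142·228.6·0.99912·[1 + 0.0142·0.04188/0.065685] = -3.2733 m/s.
|v| = 3.2733 m/s = 3273.3 mm/s.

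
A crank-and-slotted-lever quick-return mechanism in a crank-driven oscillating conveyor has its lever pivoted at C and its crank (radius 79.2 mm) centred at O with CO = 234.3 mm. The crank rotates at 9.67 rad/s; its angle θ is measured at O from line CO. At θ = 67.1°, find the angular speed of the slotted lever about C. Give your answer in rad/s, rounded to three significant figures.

1.73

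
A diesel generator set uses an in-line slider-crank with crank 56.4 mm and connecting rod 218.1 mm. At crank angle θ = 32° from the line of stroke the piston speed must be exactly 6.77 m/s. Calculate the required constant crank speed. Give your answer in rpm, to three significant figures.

1770

For an in-line slider-crank, |v_piston| = rω|sinθ|·[1 + r cosθ/√(L² − r² sin²θ)].
With r = 0.0564 m, L = 0.2181 m, θ = 32°: the bracketed kinematic factor |dx/dθ| = 0.036504 m.
ω = v/|dx/dθ| = 6.77/0.036504 = 185.46 rad/s.
N = 60ω/(2π) = 1771 rpm.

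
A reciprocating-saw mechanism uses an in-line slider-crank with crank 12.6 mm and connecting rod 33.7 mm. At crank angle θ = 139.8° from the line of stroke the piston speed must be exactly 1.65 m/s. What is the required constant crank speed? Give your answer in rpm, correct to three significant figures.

For an in-line slider-crank, |v_piston| = rω|sinθ|·[1 + r cosθ/√(L² − r² sin²θ)].
With r = 0.0126 m, L = 0.0337 m, θ = 139.8°: the bracketed kinematic factor |dx/dθ| = 0.0057395 m.
ω = v/|dx/dθ| = 1.65/0.0057395 = 287.48 rad/s.
N = 60ω/(2π) = 2745.2 rpm.

2750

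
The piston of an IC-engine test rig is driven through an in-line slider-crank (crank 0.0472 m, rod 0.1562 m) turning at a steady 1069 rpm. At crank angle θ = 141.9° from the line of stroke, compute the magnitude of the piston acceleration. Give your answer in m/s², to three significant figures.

ω = 2π·1069/60 = 111.9 rad/s
x(θ) = r cosθ + √(L² − r² sin²θ); with ω constant, a = ω²·d²x/dθ².
d²x/dθ² = −r cosθ − r²(cos2θ)/√u − r⁴ sin²2θ/(4u^{3/2}),  u = L² − r² sin²θ = 0.0235502 m².
Substituting r = 0.0472 m, L = 0.1562 m, θ = 141.9°: d²x/dθ² = +0.033357 m.
a = ω²·d²x/dθ² = (111.9)²·(+0.033357) = +418.02 m/s²;  |a| = 418.02 m/s².

418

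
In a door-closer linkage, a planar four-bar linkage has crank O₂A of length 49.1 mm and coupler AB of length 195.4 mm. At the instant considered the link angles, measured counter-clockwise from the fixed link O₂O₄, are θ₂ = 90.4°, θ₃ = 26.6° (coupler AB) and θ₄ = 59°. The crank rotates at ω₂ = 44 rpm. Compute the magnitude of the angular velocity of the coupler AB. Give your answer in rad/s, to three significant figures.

ω₂ = 4.608 rad/s (from 44 rpm).
Differentiating the loop-closure r₂e^{iθ₂}+r₃e^{iθ₃}=r₁+r₄e^{iθ₄} gives r₂ω₂e^{iθ₂}+r₃ω₃e^{iθ₃}=r₄ω₄e^{iθ₄}.
Eliminating the other unknown: ω₃ = r₂ω₂ sin(θ₄−θ₂) / [r₃ sin(θ₃−θ₄)].
Numerator sine = -0.52101; denominator sine = -0.53583.
Result = 0.0491·4.608·(-0.52101) / (0.1954·(-0.53583)) = +1.1258 rad/s; magnitude 1.1258 rad/s.

1.13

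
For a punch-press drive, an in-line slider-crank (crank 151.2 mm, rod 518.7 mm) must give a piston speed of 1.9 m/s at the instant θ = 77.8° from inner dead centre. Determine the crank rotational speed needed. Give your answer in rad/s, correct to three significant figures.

For an in-line slider-crank, |v_piston| = rω|sinθ|·[1 + r cosθ/√(L² − r² sin²θ)].
With r = 0.1512 m, L = 0.5187 m, θ = 77.8°: the bracketed kinematic factor |dx/dθ| = 0.15728 m.
ω = v/|dx/dθ| = 1.9/0.15728 = 12.08 rad/s.

12.1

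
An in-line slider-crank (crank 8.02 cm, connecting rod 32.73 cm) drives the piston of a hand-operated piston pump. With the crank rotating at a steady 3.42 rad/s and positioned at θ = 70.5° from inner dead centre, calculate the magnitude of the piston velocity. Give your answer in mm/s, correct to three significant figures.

280

ω = 3.42 rad/s
For an in-line slider-crank, x = r cosθ + √(L² − r² sin²θ), so v = −rω sinθ·[1 + r cosθ/√(L² − r² sin²θ)].
With r = 0.0802 m, L = 0.3273 m, θ = 70.5°: √(L² − r² sin²θ) = 0.31845 m.
v = −0.0802·3.42·0.94264·[1 + 0.0802·0.33381/0.31845] = -0.28029 m/s.
|v| = 0.28029 m/s = 280.29 mm/s.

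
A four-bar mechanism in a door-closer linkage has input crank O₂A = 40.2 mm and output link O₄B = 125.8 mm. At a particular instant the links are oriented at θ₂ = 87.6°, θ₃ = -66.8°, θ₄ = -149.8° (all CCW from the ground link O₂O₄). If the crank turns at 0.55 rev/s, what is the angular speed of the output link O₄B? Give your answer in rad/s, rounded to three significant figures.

0.481

ω₂ = 3.456 rad/s (from 0.55 rev/s).
Differentiating the loop-closure r₂e^{iθ₂}+r₃e^{iθ₃}=r₁+r₄e^{iθ₄} gives r₂ω₂e^{iθ₂}+r₃ω₃e^{iθ₃}=r₄ω₄e^{iθ₄}.
Eliminating the other unknown: ω₄ = r₂ω₂ sin(θ₂−θ₃) / [r₄ sin(θ₄−θ₃)].
Numerator sine = +0.43209; denominator sine = -0.99255.
Result = 0.0402·3.456·(+0.43209) / (0.1258·(-0.99255)) = -0.48074 rad/s; magnitude 0.48074 rad/s.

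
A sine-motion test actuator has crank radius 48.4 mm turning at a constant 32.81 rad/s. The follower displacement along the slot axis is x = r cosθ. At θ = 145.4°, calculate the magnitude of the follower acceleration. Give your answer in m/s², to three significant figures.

42.9

ω = 32.81 rad/s
x = r cosθ ⇒ ẍ = −rω² cosθ (ω constant).
|a| = rω²|cosθ| = 0.0484·(32.81)²·|cos 145.4°| = 42.887 m/s².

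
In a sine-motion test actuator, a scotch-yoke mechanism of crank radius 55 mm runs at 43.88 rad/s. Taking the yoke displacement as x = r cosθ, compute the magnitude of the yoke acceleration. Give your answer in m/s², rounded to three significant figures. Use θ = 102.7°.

23.3

ω = 43.88 rad/s
x = r cosθ ⇒ ẍ = −rω² cosθ (ω constant).
|a| = rω²|cosθ| = 0.055·(43.88)²·|cos 102.7°| = 23.282 m/s².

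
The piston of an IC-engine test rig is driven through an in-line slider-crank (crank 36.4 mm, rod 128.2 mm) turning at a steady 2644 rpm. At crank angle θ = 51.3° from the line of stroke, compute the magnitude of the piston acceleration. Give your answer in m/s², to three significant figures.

ω = 2π·2644/60 = 276.9 rad/s
x(θ) = r cosθ + √(L² − r² sin²θ); with ω constant, a = ω²·d²x/dθ².
d²x/dθ² = −r cosθ − r²(cos2θ)/√u − r⁴ sin²2θ/(4u^{3/2}),  u = L² − r² sin²θ = 0.0156282 m².
Substituting r = 0.0364 m, L = 0.1282 m, θ = 51.3°: d²x/dθ² = -0.020661 m.
a = ω²·d²x/dθ² = (276.9)²·(-0.020661) = -1583.9 m/s²;  |a| = 1583.9 m/s².

1580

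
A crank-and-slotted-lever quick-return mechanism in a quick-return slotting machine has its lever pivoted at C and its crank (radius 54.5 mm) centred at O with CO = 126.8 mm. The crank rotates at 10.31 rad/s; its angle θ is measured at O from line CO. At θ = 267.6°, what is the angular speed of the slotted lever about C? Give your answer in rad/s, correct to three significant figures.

1.50

ω = 10.31 rad/s
Crank pin A relative to C: A = (d + r cosθ, r sinθ); lever angle φ = atan2(r sinθ, d + r cosθ).
Differentiating tanφ: φ̇ = rω(d cosθ + r)/(d² + r² + 2dr cosθ).
d² + r² + 2dr cosθ = |CA|² = 0.0184697 m²;  d cosθ + r = +0.04919 m.
|ω_lever| = |0.0545·10.31·+0.04919| / 0.0184697 = 1.4965 rad/s.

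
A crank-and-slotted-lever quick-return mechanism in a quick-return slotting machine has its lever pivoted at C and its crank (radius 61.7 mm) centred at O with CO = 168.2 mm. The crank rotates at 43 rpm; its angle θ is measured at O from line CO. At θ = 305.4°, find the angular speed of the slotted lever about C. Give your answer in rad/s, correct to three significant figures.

ω = 4.503 rad/s (from 43 rpm).
Crank pin A relative to C: A = (d + r cosθ, r sinθ); lever angle φ = atan2(r sinθ, d + r cosθ).
Differentiating tanφ: φ̇ = rω(d cosθ + r)/(d² + r² + 2dr cosθ).
d² + r² + 2dr cosθ = |CA|² = 0.0441216 m²;  d cosθ + r = +0.15914 m.
|ω_lever| = |0.0617·4.503·+0.15914| / 0.0441216 = 1.0021 rad/s.

1.00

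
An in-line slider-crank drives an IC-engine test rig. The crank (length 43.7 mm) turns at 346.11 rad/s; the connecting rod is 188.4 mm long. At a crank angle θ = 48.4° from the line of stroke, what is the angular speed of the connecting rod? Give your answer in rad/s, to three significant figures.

54.1

ω = 346.1 rad/s
The rod makes angle φ with the slider axis where L sinφ = r sinθ; differentiating, L cosφ·φ̇ = r ω cosθ.
L cosφ = √(L² − r² sin²θ) = 0.18554 m.
|ω_rod| = r ω |cosθ| / √(L² − r² sin²θ) = 0.0437·346.1·0.66393/0.18554 = 54.121 rad/s.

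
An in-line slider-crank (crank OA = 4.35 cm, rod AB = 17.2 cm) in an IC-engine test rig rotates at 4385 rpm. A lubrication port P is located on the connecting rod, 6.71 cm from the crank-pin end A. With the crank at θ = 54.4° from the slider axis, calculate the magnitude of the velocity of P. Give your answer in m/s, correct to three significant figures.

ω = 459.2 rad/s.  Crank-pin speed |V_A| = rω = 19.975 m/s, perpendicular to OA.
Rod angle: sinφ = −(r/L) sinθ ⇒ φ = -11.867°; ω_rod = −rω cosθ/√(L²−r²sin²θ) = -69.081 rad/s.
V_P = V_A + ω_rod × AP, with AP = 0.0671 m along the rod.
Components: V_Px = −rω sinθ − a·ω_rod·sinφ = -17.195 m/s;  V_Py = rω cosθ + a·ω_rod·cosφ = +7.0917 m/s.
|V_P| = √(V_Px² + V_Py²) = 18.6 m/s.

18.6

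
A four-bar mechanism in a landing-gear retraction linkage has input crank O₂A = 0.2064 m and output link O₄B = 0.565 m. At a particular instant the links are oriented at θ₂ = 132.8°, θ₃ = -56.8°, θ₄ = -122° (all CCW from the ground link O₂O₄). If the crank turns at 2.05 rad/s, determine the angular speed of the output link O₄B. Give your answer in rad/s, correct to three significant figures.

0.138

ω₂ = 2.05 rad/s
Differentiating the loop-closure r₂e^{iθ₂}+r₃e^{iθ₃}=r₁+r₄e^{iθ₄} gives r₂ω₂e^{iθ₂}+r₃ω₃e^{iθ₃}=r₄ω₄e^{iθ₄}.
Eliminating the other unknown: ω₄ = r₂ω₂ sin(θ₂−θ₃) / [r₄ sin(θ₄−θ₃)].
Numerator sine = -0.16677; denominator sine = -0.90778.
Result = 0.2064·2.05·(-0.16677) / (0.565·(-0.90778)) = +0.13758 rad/s; magnitude 0.13758 rad/s.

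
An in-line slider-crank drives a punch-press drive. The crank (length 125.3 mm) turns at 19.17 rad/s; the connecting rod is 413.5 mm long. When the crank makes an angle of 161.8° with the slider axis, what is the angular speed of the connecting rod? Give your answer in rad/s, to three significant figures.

5.54

ω = 19.17 rad/s
The rod makes angle φ with the slider axis where L sinφ = r sinθ; differentiating, L cosφ·φ̇ = r ω cosθ.
L cosφ = √(L² − r² sin²θ) = 0.41164 m.
|ω_rod| = r ω |cosθ| / √(L² − r² sin²θ) = 0.1253·19.17·0.94997/0.41164 = 5.5432 rad/s.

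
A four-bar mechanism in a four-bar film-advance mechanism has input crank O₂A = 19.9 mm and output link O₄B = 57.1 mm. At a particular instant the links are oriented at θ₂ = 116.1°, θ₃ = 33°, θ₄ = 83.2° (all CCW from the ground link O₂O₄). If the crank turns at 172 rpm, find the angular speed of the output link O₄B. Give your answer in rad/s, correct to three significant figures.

8.11

ω₂ = 18.01 rad/s (from 172 rpm).
Differentiating the loop-closure r₂e^{iθ₂}+r₃e^{iθ₃}=r₁+r₄e^{iθ₄} gives r₂ω₂e^{iθ₂}+r₃ω₃e^{iθ₃}=r₄ω₄e^{iθ₄}.
Eliminating the other unknown: ω₄ = r₂ω₂ sin(θ₂−θ₃) / [r₄ sin(θ₄−θ₃)].
Numerator sine = +0.99276; denominator sine = +0.76828.
Result = 0.0199·18.01·(+0.99276) / (0.0571·(+0.76828)) = +8.1114 rad/s; magnitude 8.1114 rad/s.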